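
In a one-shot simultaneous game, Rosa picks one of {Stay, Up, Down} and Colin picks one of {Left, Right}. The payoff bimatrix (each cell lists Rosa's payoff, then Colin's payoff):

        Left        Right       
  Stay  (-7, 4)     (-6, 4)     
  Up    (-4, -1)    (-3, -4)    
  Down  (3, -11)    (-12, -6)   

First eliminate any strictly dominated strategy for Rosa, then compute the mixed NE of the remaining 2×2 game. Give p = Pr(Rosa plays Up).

Rosa's strategy Stay is strictly dominated by Up: -4 > -7 and -3 > -6. Eliminate Stay.
Rosa's mix must leave Colin indifferent between Left and Right.
  Colin's payoff to Left: p·(-1) + (1−p)·(-11) = 10p - 11
  Colin's payoff to Right: p·(-4) + (1−p)·(-6) = 2p - 6
  10p - 11 = 2p - 6  ⇒  8p = 5  ⇒  p = 5/8.

p = 5/8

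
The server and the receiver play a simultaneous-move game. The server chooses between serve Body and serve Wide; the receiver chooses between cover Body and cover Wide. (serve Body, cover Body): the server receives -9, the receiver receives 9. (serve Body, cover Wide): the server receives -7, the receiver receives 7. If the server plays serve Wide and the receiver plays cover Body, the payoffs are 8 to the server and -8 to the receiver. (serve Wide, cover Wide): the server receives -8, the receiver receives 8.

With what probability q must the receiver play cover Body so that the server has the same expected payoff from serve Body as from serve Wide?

For the server to be willing to mix, the server must be indifferent between serve Body and serve Wide, which pins down the receiver's mix.
  the server's payoff from serve Body: q·(-9) + (1−q)·(-7) = -2q - 7
  the server's payoff from serve Wide: q·8 + (1−q)·(-8) = 16q - 8
  -2q - 7 = 16q - 8  ⇒  -18q = -1  ⇒  q = 1/18.

q = 1/18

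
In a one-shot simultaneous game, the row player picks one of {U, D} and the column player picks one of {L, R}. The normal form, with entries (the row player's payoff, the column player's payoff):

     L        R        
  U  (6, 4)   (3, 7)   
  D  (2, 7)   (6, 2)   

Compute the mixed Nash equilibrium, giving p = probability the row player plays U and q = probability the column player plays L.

For the column player to be willing to mix, the column player must be indifferent between L and R, which pins down the row player's mix.
  the column player's payoff to L: p·4 + (1−p)·7 = -3p + 7
  the column player's payoff to R: p·7 + (1−p)·2 = 5p + 2
  -3p + 7 = 5p + 2  ⇒  -8p = -5  ⇒  p = 5/8.
In a mixed equilibrium the row player is indifferent between U and D; this condition fixes q.
  the row player's payoff from U: q·6 + (1−q)·3 = 3q + 3
  the row player's payoff from D: q·2 + (1−q)·6 = -4q + 6
  3q + 3 = -4q + 6  ⇒  7q = 3  ⇒  q = 3/7.

p = 5/8, q = 3/7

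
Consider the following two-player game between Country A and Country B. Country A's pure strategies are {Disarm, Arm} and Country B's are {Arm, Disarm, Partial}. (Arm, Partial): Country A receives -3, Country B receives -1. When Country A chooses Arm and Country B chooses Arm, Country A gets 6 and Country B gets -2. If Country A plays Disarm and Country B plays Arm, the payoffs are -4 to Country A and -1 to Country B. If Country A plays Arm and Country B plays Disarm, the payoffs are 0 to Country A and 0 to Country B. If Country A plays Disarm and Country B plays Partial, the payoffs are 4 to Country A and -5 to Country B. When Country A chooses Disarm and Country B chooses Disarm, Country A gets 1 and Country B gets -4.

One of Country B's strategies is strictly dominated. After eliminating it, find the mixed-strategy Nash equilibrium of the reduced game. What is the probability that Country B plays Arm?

q = 1/11

Country B's strategy Partial is strictly dominated by Disarm: -4 > -5 and 0 > -1. Eliminate Partial.
For Country A to be willing to mix, Country A must be indifferent between Disarm and Arm, which pins down Country B's mix.
  Country A's payoff from Disarm: q·(-4) + (1−q)·1 = -5q + 1
  Country A's payoff from Arm: q·6 + (1−q)·0 = 6q
  -5q + 1 = 6q  ⇒  -11q = -1  ⇒  q = 1/11.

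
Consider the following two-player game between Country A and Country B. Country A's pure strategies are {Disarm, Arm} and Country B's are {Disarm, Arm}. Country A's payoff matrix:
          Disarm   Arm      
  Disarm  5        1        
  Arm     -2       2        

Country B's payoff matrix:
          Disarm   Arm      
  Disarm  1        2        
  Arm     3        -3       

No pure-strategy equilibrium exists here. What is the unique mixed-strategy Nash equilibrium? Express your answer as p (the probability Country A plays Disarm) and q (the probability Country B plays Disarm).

For Country B to be willing to mix, Country B must be indifferent between Disarm and Arm, which pins down Country A's mix.
  Country B's payoff from Disarm: p·1 + (1−p)·3 = -2p + 3
  Country B's payoff from Arm: p·2 + (1−p)·(-3) = 5p - 3
  -2p + 3 = 5p - 3  ⇒  -7p = -6  ⇒  p = 6/7.
Country B's mix must leave Country A indifferent between Disarm and Arm.
  Country A's payoff from Disarm: q·5 + (1−q)·1 = 4q + 1
  Country A's payoff from Arm: q·(-2) + (1−q)·2 = -4q + 2
  4q + 1 = -4q + 2  ⇒  8q = 1  ⇒  q = 1/8.

p = 6/7, q = 1/8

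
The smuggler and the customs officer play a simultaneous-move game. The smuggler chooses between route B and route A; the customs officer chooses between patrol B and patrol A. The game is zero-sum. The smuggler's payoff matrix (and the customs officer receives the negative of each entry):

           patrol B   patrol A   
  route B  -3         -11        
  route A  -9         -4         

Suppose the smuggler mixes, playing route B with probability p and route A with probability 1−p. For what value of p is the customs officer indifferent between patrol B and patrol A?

For the customs officer to be willing to mix, the customs officer must be indifferent between patrol B and patrol A, which pins down the smuggler's mix.
  the customs officer's expected payoff from patrol B: p·3 + (1−p)·9 = -6p + 9
  the customs officer's expected payoff from patrol A: p·11 + (1−p)·4 = 7p + 4
  -6p + 9 = 7p + 4  ⇒  -13p = -5  ⇒  p = 5/13.

p = 5/13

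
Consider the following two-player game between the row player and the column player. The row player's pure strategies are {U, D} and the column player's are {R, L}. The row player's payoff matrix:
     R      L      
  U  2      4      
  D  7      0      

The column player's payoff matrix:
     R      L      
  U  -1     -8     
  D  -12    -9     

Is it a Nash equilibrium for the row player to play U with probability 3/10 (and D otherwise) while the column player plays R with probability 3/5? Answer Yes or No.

Given the column player's mix q = 3/5, the row player's payoff from U is 14/5 but from D is 21/5. The row player strictly prefers D, so the row player would not mix.
So the proposed profile is not a Nash equilibrium.

No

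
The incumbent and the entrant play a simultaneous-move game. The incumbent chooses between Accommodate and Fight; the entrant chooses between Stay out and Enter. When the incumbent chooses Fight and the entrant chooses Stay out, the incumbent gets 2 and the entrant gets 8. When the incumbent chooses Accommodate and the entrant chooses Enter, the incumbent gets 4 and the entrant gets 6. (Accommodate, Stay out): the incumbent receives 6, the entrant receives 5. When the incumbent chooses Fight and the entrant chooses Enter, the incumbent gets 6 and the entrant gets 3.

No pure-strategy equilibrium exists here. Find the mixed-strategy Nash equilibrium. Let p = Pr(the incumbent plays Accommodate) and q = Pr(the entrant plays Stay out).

For the entrant to be willing to mix, the entrant must be indifferent between Stay out and Enter, which pins down the incumbent's mix.
  the entrant's expected payoff from Stay out: p·5 + (1−p)·8 = -3p + 8
  the entrant's expected payoff from Enter: p·6 + (1−p)·3 = 3p + 3
  -3p + 8 = 3p + 3  ⇒  -6p = -5  ⇒  p = 5/6.
In a mixed equilibrium the incumbent is indifferent between Accommodate and Fight; this condition fixes q.
  the incumbent's payoff from Accommodate: q·6 + (1−q)·4 = 2q + 4
  the incumbent's payoff from Fight: q·2 + (1−q)·6 = -4q + 6
  2q + 4 = -4q + 6  ⇒  6q = 2  ⇒  q = 1/3.

p = 5/6, q = 1/3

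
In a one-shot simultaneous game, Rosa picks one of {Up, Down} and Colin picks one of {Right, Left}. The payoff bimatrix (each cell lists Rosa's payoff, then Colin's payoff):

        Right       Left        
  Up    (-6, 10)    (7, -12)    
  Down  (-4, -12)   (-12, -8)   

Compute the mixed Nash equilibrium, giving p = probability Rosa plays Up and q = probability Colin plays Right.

Set Colin's expected payoff from Right equal to that from Left:
  Colin's payoff from Right: p·10 + (1−p)·(-12) = 22p - 12
  Colin's payoff from Left: p·(-12) + (1−p)·(-8) = -4p - 8
  22p - 12 = -4p - 8  ⇒  26p = 4  ⇒  p = 2/13.
Rosa's indifference between Up and Down determines Colin's mixing probability q:
  Rosa's expected payoff from Up: q·(-6) + (1−q)·7 = -13q + 7
  Rosa's expected payoff from Down: q·(-4) + (1−q)·(-12) = 8q - 12
  -13q + 7 = 8q - 12  ⇒  -21q = -19  ⇒  q = 19/21.

p = 2/13, q = 19/21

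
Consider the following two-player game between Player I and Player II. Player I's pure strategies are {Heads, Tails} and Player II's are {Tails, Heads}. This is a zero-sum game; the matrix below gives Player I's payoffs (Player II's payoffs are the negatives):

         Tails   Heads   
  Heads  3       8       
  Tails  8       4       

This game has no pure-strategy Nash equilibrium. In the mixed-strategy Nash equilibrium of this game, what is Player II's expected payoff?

In a mixed equilibrium Player II is indifferent between Tails and Heads; this condition fixes p.
  Player II's payoff to Tails: p·(-3) + (1−p)·(-8) = 5p - 8
  Player II's payoff to Heads: p·(-8) + (1−p)·(-4) = -4p - 4
  5p - 8 = -4p - 4  ⇒  9p = 4  ⇒  p = 4/9.
At equilibrium Player II is indifferent across columns, so Player II's payoff equals the payoff from Tails: (4/9)·(-3) + (5/9)·(-8) = -52/9.

-52/9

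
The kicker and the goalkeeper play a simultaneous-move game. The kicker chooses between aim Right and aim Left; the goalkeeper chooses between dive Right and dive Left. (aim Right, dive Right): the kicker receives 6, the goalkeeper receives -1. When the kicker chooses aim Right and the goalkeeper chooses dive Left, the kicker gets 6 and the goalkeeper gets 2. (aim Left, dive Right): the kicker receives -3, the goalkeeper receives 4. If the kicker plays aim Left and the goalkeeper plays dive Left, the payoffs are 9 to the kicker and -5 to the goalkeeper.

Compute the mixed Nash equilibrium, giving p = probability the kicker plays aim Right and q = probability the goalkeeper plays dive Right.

In a mixed equilibrium the goalkeeper is indifferent between dive Right and dive Left; this condition fixes p.
  the goalkeeper's payoff to dive Right: p·(-1) + (1−p)·4 = -5p + 4
  the goalkeeper's payoff to dive Left: p·2 + (1−p)·(-5) = 7p - 5
  -5p + 4 = 7p - 5  ⇒  -12p = -9  ⇒  p = 3/4.
The goalkeeper's mix must leave the kicker indifferent between aim Right and aim Left.
  the kicker's payoff from aim Right: q·6 + (1−q)·6 = 6
  the kicker's payoff from aim Left: q·(-3) + (1−q)·9 = -12q + 9
  6 = -12q + 9  ⇒  12q = 3  ⇒  q = 1/4.

p = 3/4, q = 1/4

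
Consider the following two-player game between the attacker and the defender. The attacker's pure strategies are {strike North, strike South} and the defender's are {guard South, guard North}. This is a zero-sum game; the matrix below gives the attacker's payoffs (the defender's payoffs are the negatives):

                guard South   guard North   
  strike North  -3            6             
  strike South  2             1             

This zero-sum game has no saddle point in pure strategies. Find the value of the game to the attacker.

v = 3/2

The attacker's indifference between strike North and strike South determines the defender's mixing probability q:
  the attacker's expected payoff from strike North: q·(-3) + (1−q)·6 = -9q + 6
  the attacker's expected payoff from strike South: q·2 + (1−q)·1 = q + 1
  -9q + 6 = q + 1  ⇒  -10q = -5  ⇒  q = 1/2.
The value is the attacker's expected payoff against this mix (using strike North): (1/2)·(-3) + (1/2)·6 = 3/2.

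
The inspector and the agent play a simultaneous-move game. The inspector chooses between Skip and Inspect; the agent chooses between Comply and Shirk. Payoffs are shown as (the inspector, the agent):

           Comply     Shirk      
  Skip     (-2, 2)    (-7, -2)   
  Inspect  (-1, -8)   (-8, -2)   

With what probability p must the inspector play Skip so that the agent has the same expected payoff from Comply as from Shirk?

The agent's indifference between Comply and Shirk determines the inspector's mixing probability p:
  the agent's payoff from Comply: p·2 + (1−p)·(-8) = 10p - 8
  the agent's payoff from Shirk: p·(-2) + (1−p)·(-2) = -2
  10p - 8 = -2  ⇒  10p = 6  ⇒  p = 3/5.

p = 3/5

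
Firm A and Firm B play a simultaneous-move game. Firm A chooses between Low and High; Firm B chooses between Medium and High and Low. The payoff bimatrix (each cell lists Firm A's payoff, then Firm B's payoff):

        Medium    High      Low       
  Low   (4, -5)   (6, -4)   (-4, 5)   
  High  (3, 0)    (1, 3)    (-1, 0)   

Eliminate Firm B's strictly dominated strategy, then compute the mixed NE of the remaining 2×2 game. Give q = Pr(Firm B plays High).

q = 3/8

Firm B's strategy Medium is strictly dominated by High: -4 > -5 and 3 > 0. Eliminate Medium.
For Firm A to be willing to mix, Firm A must be indifferent between Low and High, which pins down Firm B's mix.
  Firm A's payoff from Low: q·6 + (1−q)·(-4) = 10q - 4
  Firm A's payoff from High: q·1 + (1−q)·(-1) = 2q - 1
  10q - 4 = 2q - 1  ⇒  8q = 3  ⇒  q = 3/8.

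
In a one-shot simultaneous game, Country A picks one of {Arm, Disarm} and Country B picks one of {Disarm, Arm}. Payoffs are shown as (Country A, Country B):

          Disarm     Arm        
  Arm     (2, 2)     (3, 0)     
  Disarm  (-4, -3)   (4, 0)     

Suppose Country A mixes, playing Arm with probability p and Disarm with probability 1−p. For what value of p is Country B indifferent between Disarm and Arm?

For Country B to be willing to mix, Country B must be indifferent between Disarm and Arm, which pins down Country A's mix.
  Country B's payoff to Disarm: p·2 + (1−p)·(-3) = 5p - 3
  Country B's payoff to Arm: p·0 + (1−p)·0 = 0
  5p - 3 = 0  ⇒  5p = 3  ⇒  p = 3/5.

p = 3/5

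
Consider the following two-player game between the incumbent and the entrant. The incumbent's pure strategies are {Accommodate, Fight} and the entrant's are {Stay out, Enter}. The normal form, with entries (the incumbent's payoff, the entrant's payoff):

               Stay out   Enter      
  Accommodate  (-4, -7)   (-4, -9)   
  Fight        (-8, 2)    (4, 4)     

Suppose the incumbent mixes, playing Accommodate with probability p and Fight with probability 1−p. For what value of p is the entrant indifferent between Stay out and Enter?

The entrant's indifference between Stay out and Enter determines the incumbent's mixing probability p:
  the entrant's payoff from Stay out: p·(-7) + (1−p)·2 = -9p + 2
  the entrant's payoff from Enter: p·(-9) + (1−p)·4 = -13p + 4
  -9p + 2 = -13p + 4  ⇒  4p = 2  ⇒  p = 1/2.

p = 1/2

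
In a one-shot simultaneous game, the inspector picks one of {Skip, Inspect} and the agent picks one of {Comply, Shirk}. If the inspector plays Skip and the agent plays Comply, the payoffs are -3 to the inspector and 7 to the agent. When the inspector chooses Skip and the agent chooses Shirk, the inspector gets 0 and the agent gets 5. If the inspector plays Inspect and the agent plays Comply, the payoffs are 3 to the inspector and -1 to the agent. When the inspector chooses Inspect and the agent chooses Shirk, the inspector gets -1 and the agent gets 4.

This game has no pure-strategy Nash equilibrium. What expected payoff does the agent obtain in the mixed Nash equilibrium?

Set the agent's expected payoff from Comply equal to that from Shirk:
  the agent's payoff from Comply: p·7 + (1−p)·(-1) = 8p - 1
  the agent's payoff from Shirk: p·5 + (1−p)·4 = p + 4
  8p - 1 = p + 4  ⇒  7p = 5  ⇒  p = 5/7.
At equilibrium the agent is indifferent across columns, so the agent's payoff equals the payoff from Comply: (5/7)·7 + (2/7)·(-1) = 33/7.

33/7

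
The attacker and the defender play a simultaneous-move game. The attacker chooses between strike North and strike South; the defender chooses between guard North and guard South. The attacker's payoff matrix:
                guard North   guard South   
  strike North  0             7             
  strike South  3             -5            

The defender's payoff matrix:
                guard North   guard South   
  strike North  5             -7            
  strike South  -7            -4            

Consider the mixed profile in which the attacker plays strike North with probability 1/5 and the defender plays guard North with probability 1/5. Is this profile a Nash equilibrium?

Given the defender's mix q = 1/5, the attacker's payoff from strike North is 28/5 but from strike South is -17/5. The attacker strictly prefers strike North, so the attacker would not mix.
So the proposed profile is not a Nash equilibrium.

No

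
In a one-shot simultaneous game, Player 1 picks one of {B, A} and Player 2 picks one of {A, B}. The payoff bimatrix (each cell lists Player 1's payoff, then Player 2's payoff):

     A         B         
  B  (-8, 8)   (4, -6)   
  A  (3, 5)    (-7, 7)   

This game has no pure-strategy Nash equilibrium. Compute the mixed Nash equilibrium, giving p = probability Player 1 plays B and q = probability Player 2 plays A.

Set Player 2's expected payoff from A equal to that from B:
  Player 2's expected payoff from A: p·8 + (1−p)·5 = 3p + 5
  Player 2's expected payoff from B: p·(-6) + (1−p)·7 = -13p + 7
  3p + 5 = -13p + 7  ⇒  16p = 2  ⇒  p = 1/8.
Player 2's mix must leave Player 1 indifferent between B and A.
  Player 1's payoff from B: q·(-8) + (1−q)·4 = -12q + 4
  Player 1's payoff from A: q·3 + (1−q)·(-7) = 10q - 7
  -12q + 4 = 10q - 7  ⇒  -22q = -11  ⇒  q = 1/2.

p = 1/8, q = 1/2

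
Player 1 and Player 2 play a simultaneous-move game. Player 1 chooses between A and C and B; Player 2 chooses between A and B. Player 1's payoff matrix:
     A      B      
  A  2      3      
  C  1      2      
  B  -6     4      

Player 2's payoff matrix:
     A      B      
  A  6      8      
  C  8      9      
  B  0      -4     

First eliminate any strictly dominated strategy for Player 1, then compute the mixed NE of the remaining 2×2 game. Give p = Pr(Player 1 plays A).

Player 1's strategy C is strictly dominated by A: 2 > 1 and 3 > 2. Eliminate C.
Set Player 2's expected payoff from A equal to that from B:
  Player 2's payoff to A: p·6 + (1−p)·0 = 6p
  Player 2's payoff to B: p·8 + (1−p)·(-4) = 12p - 4
  6p = 12p - 4  ⇒  -6p = -4  ⇒  p = 2/3.

p = 2/3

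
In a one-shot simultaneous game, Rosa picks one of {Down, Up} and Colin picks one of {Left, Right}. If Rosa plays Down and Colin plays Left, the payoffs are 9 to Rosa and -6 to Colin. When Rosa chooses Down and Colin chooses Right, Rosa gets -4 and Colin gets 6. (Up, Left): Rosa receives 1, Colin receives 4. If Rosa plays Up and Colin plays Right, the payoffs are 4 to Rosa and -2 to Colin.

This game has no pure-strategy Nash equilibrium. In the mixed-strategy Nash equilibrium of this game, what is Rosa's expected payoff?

5/2

Colin's mix must leave Rosa indifferent between Down and Up.
  Rosa's payoff to Down: q·9 + (1−q)·(-4) = 13q - 4
  Rosa's payoff to Up: q·1 + (1−q)·4 = -3q + 4
  13q - 4 = -3q + 4  ⇒  16q = 8  ⇒  q = 1/2.
At equilibrium Rosa is indifferent across rows, so Rosa's payoff equals the payoff from Down: (1/2)·9 + (1/2)·(-4) = 5/2.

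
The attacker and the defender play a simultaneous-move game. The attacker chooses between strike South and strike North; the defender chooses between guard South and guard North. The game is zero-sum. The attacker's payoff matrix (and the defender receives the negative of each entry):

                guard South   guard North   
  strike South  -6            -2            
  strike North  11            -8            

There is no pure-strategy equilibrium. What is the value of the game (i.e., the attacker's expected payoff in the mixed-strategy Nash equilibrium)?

Set the attacker's expected payoff from strike South equal to that from strike North:
  the attacker's expected payoff from strike South: q·(-6) + (1−q)·(-2) = -4q - 2
  the attacker's expected payoff from strike North: q·11 + (1−q)·(-8) = 19q - 8
  -4q - 2 = 19q - 8  ⇒  -23q = -6  ⇒  q = 6/23.
The value is the attacker's expected payoff against this mix (using strike South): (6/23)·(-6) + (17/23)·(-2) = -70/23.

v = -70/23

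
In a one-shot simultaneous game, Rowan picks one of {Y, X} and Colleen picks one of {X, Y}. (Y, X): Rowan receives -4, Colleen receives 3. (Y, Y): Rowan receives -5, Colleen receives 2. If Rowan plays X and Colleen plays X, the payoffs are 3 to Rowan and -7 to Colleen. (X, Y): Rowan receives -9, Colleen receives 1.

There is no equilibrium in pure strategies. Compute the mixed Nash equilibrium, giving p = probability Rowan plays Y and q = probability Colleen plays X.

In a mixed equilibrium Colleen is indifferent between X and Y; this condition fixes p.
  Colleen's payoff to X: p·3 + (1−p)·(-7) = 10p - 7
  Colleen's payoff to Y: p·2 + (1−p)·1 = p + 1
  10p - 7 = p + 1  ⇒  9p = 8  ⇒  p = 8/9.
In a mixed equilibrium Rowan is indifferent between Y and X; this condition fixes q.
  Rowan's payoff from Y: q·(-4) + (1−q)·(-5) = q - 5
  Rowan's payoff from X: q·3 + (1−q)·(-9) = 12q - 9
  q - 5 = 12q - 9  ⇒  -11q = -4  ⇒  q = 4/11.

p = 8/9, q = 4/11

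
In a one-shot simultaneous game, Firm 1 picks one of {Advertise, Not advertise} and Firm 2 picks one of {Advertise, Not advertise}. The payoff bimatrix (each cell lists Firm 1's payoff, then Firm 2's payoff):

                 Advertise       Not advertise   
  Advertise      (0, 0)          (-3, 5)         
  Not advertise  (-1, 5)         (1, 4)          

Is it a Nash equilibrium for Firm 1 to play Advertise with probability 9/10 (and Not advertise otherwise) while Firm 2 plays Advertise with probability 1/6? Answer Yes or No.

No

Given Firm 1's mix p = 9/10, Firm 2's payoff from Advertise is 1/2 but from Not advertise is 49/10. Firm 2 strictly prefers Not advertise, so Firm 2 would not mix.
So the proposed profile is not a Nash equilibrium.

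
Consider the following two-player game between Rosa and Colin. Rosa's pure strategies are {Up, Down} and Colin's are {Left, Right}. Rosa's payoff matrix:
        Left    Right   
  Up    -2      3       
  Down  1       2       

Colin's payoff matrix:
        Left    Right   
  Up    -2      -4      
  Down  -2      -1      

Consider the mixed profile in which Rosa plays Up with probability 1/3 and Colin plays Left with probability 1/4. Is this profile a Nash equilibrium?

Yes

Check Colin's indifference given Rosa's mix p = 1/3:
  payoff from Left = -2; payoff from Right = -2 — equal.
Check Rosa's indifference given Colin's mix q = 1/4:
  payoff from Up = 7/4; payoff from Down = 7/4 — equal.
Both players are indifferent, so neither can profitably deviate.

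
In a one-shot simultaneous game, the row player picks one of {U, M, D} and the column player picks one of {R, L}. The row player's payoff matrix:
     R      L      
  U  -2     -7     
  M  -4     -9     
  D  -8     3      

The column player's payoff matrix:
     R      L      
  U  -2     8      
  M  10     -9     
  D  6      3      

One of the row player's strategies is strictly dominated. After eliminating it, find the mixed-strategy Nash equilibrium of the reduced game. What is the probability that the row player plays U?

The row player's strategy M is strictly dominated by U: -2 > -4 and -7 > -9. Eliminate M.
The row player's mix must leave the column player indifferent between R and L.
  the column player's payoff to R: p·(-2) + (1−p)·6 = -8p + 6
  the column player's payoff to L: p·8 + (1−p)·3 = 5p + 3
  -8p + 6 = 5p + 3  ⇒  -13p = -3  ⇒  p = 3/13.

p = 3/13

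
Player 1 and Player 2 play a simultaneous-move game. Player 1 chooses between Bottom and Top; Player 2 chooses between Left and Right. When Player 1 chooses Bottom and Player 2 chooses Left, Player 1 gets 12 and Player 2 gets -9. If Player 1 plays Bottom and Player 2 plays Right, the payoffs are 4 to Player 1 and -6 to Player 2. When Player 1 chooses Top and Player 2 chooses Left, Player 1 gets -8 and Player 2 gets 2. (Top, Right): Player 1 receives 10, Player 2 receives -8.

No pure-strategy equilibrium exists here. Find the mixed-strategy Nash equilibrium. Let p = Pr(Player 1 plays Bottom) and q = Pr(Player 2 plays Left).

Player 1's mix must leave Player 2 indifferent between Left and Right.
  Player 2's expected payoff from Left: p·(-9) + (1−p)·2 = -11p + 2
  Player 2's expected payoff from Right: p·(-6) + (1−p)·(-8) = 2p - 8
  -11p + 2 = 2p - 8  ⇒  -13p = -10  ⇒  p = 10/13.
Player 1's indifference between Bottom and Top determines Player 2's mixing probability q:
  Player 1's payoff from Bottom: q·12 + (1−q)·4 = 8q + 4
  Player 1's payoff from Top: q·(-8) + (1−q)·10 = -18q + 10
  8q + 4 = -18q + 10  ⇒  26q = 6  ⇒  q = 3/13.

p = 10/13, q = 3/13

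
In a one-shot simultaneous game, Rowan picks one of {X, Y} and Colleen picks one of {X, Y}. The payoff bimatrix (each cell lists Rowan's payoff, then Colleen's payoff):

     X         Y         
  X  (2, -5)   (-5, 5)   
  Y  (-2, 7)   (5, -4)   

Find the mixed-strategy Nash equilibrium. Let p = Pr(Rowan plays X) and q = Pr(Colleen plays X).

p = 11/21, q = 5/7

For Colleen to be willing to mix, Colleen must be indifferent between X and Y, which pins down Rowan's mix.
  Colleen's expected payoff from X: p·(-5) + (1−p)·7 = -12p + 7
  Colleen's expected payoff from Y: p·5 + (1−p)·(-4) = 9p - 4
  -12p + 7 = 9p - 4  ⇒  -21p = -11  ⇒  p = 11/21.
For Rowan to be willing to mix, Rowan must be indifferent between X and Y, which pins down Colleen's mix.
  Rowan's expected payoff from X: q·2 + (1−q)·(-5) = 7q - 5
  Rowan's expected payoff from Y: q·(-2) + (1−q)·5 = -7q + 5
  7q - 5 = -7q + 5  ⇒  14q = 10  ⇒  q = 5/7.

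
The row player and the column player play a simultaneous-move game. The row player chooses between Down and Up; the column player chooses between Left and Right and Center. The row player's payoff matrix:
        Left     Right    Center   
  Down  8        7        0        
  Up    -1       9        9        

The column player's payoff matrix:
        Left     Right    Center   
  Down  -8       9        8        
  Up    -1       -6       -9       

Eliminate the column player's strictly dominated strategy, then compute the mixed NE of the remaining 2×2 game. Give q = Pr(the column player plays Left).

The column player's strategy Center is strictly dominated by Right: 9 > 8 and -6 > -9. Eliminate Center.
In a mixed equilibrium the row player is indifferent between Down and Up; this condition fixes q.
  the row player's expected payoff from Down: q·8 + (1−q)·7 = q + 7
  the row player's expected payoff from Up: q·(-1) + (1−q)·9 = -10q + 9
  q + 7 = -10q + 9  ⇒  11q = 2  ⇒  q = 2/11.

q = 2/11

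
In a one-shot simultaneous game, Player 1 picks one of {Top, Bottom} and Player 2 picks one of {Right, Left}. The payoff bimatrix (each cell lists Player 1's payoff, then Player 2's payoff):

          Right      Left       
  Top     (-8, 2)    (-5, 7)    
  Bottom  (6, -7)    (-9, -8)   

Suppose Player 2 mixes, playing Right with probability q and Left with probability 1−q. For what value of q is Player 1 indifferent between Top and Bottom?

Set Player 1's expected payoff from Top equal to that from Bottom:
  Player 1's expected payoff from Top: q·(-8) + (1−q)·(-5) = -3q - 5
  Player 1's expected payoff from Bottom: q·6 + (1−q)·(-9) = 15q - 9
  -3q - 5 = 15q - 9  ⇒  -18q = -4  ⇒  q = 2/9.

q = 2/9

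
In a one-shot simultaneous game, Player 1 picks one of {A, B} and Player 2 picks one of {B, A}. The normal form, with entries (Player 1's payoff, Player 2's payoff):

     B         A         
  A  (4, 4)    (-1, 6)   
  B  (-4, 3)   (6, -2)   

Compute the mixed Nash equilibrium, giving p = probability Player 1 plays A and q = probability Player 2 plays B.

p = 5/7, q = 7/15

Set Player 2's expected payoff from B equal to that from A:
  Player 2's payoff to B: p·4 + (1−p)·3 = p + 3
  Player 2's payoff to A: p·6 + (1−p)·(-2) = 8p - 2
  p + 3 = 8p - 2  ⇒  -7p = -5  ⇒  p = 5/7.
Set Player 1's expected payoff from A equal to that from B:
  Player 1's payoff from A: q·4 + (1−q)·(-1) = 5q - 1
  Player 1's payoff from B: q·(-4) + (1−q)·6 = -10q + 6
  5q - 1 = -10q + 6  ⇒  15q = 7  ⇒  q = 7/15.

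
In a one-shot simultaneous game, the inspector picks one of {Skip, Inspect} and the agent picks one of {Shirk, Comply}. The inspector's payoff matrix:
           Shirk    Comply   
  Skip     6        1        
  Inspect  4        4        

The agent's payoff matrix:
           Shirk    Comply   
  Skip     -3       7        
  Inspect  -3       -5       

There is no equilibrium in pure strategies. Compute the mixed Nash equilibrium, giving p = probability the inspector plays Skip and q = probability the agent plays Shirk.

p = 1/6, q = 3/5

In a mixed equilibrium the agent is indifferent between Shirk and Comply; this condition fixes p.
  the agent's expected payoff from Shirk: p·(-3) + (1−p)·(-3) = -3
  the agent's expected payoff from Comply: p·7 + (1−p)·(-5) = 12p - 5
  -3 = 12p - 5  ⇒  -12p = -2  ⇒  p = 1/6.
For the inspector to be willing to mix, the inspector must be indifferent between Skip and Inspect, which pins down the agent's mix.
  the inspector's payoff from Skip: q·6 + (1−q)·1 = 5q + 1
  the inspector's payoff from Inspect: q·4 + (1−q)·4 = 4
  5q + 1 = 4  ⇒  5q = 3  ⇒  q = 3/5.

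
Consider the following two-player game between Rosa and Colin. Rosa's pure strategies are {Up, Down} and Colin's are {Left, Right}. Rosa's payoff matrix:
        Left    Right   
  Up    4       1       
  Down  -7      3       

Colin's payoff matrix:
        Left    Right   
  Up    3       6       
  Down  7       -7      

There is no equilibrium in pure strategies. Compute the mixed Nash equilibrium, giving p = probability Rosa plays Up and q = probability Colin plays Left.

p = 14/17, q = 2/13

Rosa's mix must leave Colin indifferent between Left and Right.
  Colin's payoff to Left: p·3 + (1−p)·7 = -4p + 7
  Colin's payoff to Right: p·6 + (1−p)·(-7) = 13p - 7
  -4p + 7 = 13p - 7  ⇒  -17p = -14  ⇒  p = 14/17.
Rosa's indifference between Up and Down determines Colin's mixing probability q:
  Rosa's payoff from Up: q·4 + (1−q)·1 = 3q + 1
  Rosa's payoff from Down: q·(-7) + (1−q)·3 = -10q + 3
  3q + 1 = -10q + 3  ⇒  13q = 2  ⇒  q = 2/13.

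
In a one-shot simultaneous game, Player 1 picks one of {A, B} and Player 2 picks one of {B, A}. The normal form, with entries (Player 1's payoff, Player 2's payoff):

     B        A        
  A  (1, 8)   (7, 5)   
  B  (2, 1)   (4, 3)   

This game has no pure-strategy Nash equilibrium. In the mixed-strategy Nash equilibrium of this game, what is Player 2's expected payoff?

In a mixed equilibrium Player 2 is indifferent between B and A; this condition fixes p.
  Player 2's payoff from B: p·8 + (1−p)·1 = 7p + 1
  Player 2's payoff from A: p·5 + (1−p)·3 = 2p + 3
  7p + 1 = 2p + 3  ⇒  5p = 2  ⇒  p = 2/5.
At equilibrium Player 2 is indifferent across columns, so Player 2's payoff equals the payoff from B: (2/5)·8 + (3/5)·1 = 19/5.

19/5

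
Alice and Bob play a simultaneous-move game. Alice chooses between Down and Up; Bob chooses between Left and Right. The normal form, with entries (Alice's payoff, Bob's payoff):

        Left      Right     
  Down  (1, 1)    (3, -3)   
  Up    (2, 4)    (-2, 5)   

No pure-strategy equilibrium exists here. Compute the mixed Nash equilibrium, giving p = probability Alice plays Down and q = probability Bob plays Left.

p = 1/5, q = 5/6

Bob's indifference between Left and Right determines Alice's mixing probability p:
  Bob's payoff from Left: p·1 + (1−p)·4 = -3p + 4
  Bob's payoff from Right: p·(-3) + (1−p)·5 = -8p + 5
  -3p + 4 = -8p + 5  ⇒  5p = 1  ⇒  p = 1/5.
Set Alice's expected payoff from Down equal to that from Up:
  Alice's expected payoff from Down: q·1 + (1−q)·3 = -2q + 3
  Alice's expected payoff from Up: q·2 + (1−q)·(-2) = 4q - 2
  -2q + 3 = 4q - 2  ⇒  -6q = -5  ⇒  q = 5/6.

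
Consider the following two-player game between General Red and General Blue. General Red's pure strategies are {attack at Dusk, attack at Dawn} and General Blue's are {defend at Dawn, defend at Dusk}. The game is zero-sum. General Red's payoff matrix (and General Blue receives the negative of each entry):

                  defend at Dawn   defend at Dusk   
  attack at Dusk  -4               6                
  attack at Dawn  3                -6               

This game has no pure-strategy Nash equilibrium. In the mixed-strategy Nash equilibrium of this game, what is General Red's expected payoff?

-6/19

General Blue's mix must leave General Red indifferent between attack at Dusk and attack at Dawn.
  General Red's expected payoff from attack at Dusk: q·(-4) + (1−q)·6 = -10q + 6
  General Red's expected payoff from attack at Dawn: q·3 + (1−q)·(-6) = 9q - 6
  -10q + 6 = 9q - 6  ⇒  -19q = -12  ⇒  q = 12/19.
At equilibrium General Red is indifferent across rows, so General Red's payoff equals the payoff from attack at Dusk: (12/19)·(-4) + (7/19)·6 = -6/19.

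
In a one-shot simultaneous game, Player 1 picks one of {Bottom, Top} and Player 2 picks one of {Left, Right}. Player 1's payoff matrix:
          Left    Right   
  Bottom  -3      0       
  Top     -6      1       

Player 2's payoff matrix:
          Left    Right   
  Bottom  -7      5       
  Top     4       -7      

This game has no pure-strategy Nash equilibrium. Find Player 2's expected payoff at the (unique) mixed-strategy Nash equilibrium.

Set Player 2's expected payoff from Left equal to that from Right:
  Player 2's payoff to Left: p·(-7) + (1−p)·4 = -11p + 4
  Player 2's payoff to Right: p·5 + (1−p)·(-7) = 12p - 7
  -11p + 4 = 12p - 7  ⇒  -23p = -11  ⇒  p = 11/23.
At equilibrium Player 2 is indifferent across columns, so Player 2's payoff equals the payoff from Left: (11/23)·(-7) + (12/23)·4 = -29/23.

-29/23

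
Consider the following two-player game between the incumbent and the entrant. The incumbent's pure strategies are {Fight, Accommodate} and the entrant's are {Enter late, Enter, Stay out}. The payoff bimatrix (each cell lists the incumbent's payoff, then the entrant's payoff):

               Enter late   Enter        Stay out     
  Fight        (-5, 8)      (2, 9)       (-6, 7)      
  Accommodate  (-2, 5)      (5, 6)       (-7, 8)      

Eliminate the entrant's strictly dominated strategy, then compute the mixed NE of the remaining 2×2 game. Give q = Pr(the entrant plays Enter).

q = 1/4

The entrant's strategy Enter late is strictly dominated by Enter: 9 > 8 and 6 > 5. Eliminate Enter late.
The incumbent's indifference between Fight and Accommodate determines the entrant's mixing probability q:
  the incumbent's expected payoff from Fight: q·2 + (1−q)·(-6) = 8q - 6
  the incumbent's expected payoff from Accommodate: q·5 + (1−q)·(-7) = 12q - 7
  8q - 6 = 12q - 7  ⇒  -4q = -1  ⇒  q = 1/4.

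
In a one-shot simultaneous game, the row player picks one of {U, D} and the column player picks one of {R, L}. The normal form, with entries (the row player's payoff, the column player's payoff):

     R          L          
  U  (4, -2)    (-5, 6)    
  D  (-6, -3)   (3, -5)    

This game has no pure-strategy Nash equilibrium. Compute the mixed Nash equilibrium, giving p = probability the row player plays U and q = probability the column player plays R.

The row player's mix must leave the column player indifferent between R and L.
  the column player's payoff to R: p·(-2) + (1−p)·(-3) = p - 3
  the column player's payoff to L: p·6 + (1−p)·(-5) = 11p - 5
  p - 3 = 11p - 5  ⇒  -10p = -2  ⇒  p = 1/5.
The column player's mix must leave the row player indifferent between U and D.
  the row player's payoff from U: q·4 + (1−q)·(-5) = 9q - 5
  the row player's payoff from D: q·(-6) + (1−q)·3 = -9q + 3
  9q - 5 = -9q + 3  ⇒  18q = 8  ⇒  q = 4/9.

p = 1/5, q = 4/9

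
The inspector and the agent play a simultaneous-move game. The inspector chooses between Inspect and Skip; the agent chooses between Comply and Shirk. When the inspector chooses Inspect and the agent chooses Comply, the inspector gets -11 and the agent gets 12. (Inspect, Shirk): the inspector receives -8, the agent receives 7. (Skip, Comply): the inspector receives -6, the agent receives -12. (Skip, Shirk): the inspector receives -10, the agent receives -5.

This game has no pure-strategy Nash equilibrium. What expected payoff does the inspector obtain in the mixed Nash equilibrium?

-62/7

For the inspector to be willing to mix, the inspector must be indifferent between Inspect and Skip, which pins down the agent's mix.
  the inspector's payoff from Inspect: q·(-11) + (1−q)·(-8) = -3q - 8
  the inspector's payoff from Skip: q·(-6) + (1−q)·(-10) = 4q - 10
  -3q - 8 = 4q - 10  ⇒  -7q = -2  ⇒  q = 2/7.
At equilibrium the inspector is indifferent across rows, so the inspector's payoff equals the payoff from Inspect: (2/7)·(-11) + (5/7)·(-8) = -62/7.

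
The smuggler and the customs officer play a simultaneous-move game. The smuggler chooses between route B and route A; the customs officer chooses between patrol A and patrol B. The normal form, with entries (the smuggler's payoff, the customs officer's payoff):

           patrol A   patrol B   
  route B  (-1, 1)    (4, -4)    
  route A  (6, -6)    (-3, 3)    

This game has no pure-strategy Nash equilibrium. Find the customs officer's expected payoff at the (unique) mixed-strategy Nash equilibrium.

-3/2

The customs officer's indifference between patrol A and patrol B determines the smuggler's mixing probability p:
  the customs officer's payoff to patrol A: p·1 + (1−p)·(-6) = 7p - 6
  the customs officer's payoff to patrol B: p·(-4) + (1−p)·3 = -7p + 3
  7p - 6 = -7p + 3  ⇒  14p = 9  ⇒  p = 9/14.
At equilibrium the customs officer is indifferent across columns, so the customs officer's payoff equals the payoff from patrol A: (9/14)·1 + (5/14)·(-6) = -3/2.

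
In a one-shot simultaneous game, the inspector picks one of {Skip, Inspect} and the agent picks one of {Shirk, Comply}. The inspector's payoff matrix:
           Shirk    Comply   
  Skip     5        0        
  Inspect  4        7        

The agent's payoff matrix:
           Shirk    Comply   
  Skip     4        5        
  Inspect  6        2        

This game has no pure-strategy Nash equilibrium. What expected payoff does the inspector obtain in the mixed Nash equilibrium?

The agent's mix must leave the inspector indifferent between Skip and Inspect.
  the inspector's expected payoff from Skip: q·5 + (1−q)·0 = 5q
  the inspector's expected payoff from Inspect: q·4 + (1−q)·7 = -3q + 7
  5q = -3q + 7  ⇒  8q = 7  ⇒  q = 7/8.
At equilibrium the inspector is indifferent across rows, so the inspector's payoff equals the payoff from Skip: (7/8)·5 + (1/8)·0 = 35/8.

35/8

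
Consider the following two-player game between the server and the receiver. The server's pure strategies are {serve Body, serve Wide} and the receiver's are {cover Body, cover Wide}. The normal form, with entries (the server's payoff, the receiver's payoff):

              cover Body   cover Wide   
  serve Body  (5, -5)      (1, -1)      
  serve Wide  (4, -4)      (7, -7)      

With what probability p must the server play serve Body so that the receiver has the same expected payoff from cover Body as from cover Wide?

p = 3/7

The server's mix must leave the receiver indifferent between cover Body and cover Wide.
  the receiver's payoff from cover Body: p·(-5) + (1−p)·(-4) = -p - 4
  the receiver's payoff from cover Wide: p·(-1) + (1−p)·(-7) = 6p - 7
  -p - 4 = 6p - 7  ⇒  -7p = -3  ⇒  p = 3/7.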